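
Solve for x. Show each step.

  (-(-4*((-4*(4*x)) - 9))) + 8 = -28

Step 1. [(-(-4*((-4*(4*x)) - 9))) + 8 = -28] the outer +8 inverts by subtracting 8, so sub: -(-4*((-4*(4*x)) - 9)) = -36.
Step 2. [-(-4*((-4*(4*x)) - 9)) = -36] LHS negated; negate both sides, so neg: -4*((-4*(4*x)) - 9) = 36.
Step 3. [-4*((-4*(4*x)) - 9) = 36] leading coefficient -4: divide by -4, so div: (-4*(4*x)) - 9 = -9.
Step 4. [(-4*(4*x)) - 9 = -9] peel the -9: add 9 from each side. So sub: -4*(4*x) = 0.
Step 5. [-4*(4*x) = 0] LHS = -4·(…); ÷-4 both sides ⇒ div: 4*x = 0.
Step 6. [4*x = 0] 4 out front; divide by 4. So div: x = 0.

Answer: x ∈ {0}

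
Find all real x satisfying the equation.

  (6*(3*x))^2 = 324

Step 1. [(6*(3*x))^2 = 324] √ both sides: 324 ≥ 0 gives two branches. So sqrt: 6*(3*x) = 18 or -18.
Step 2. [6*(3*x) = 18 or -18] divide by the outer 6. So div: 3*x = 3 or -3.
Step 3. [3*x = 3 or -3] 3 out front; divide by 3. So div: x = 1 or -1.

Answer: x ∈ {-1, 1}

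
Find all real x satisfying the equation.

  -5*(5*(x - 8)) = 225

Step 1. [-5*(5*(x - 8)) = 225] divide by the outer -5, so div: 5*(x - 8) = -45.
Step 2. [5*(x - 8) = -45] divide by the outer 5, so div: x - 8 = -9.
Step 3. [x - 8 = -9] 8 comes off first (add 8). So sub: x = -1.

Answer: x ∈ {-1}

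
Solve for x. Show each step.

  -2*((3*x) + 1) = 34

Step 1. [-2*((3*x) + 1) = 34] -2 out front; divide by -2 ⇒ div: (3*x) + 1 = -17.
Step 2. [(3*x) + 1 = -17] peel the +1: subtract 1 from each side, so sub: 3*x = -18.
Step 3. [3*x = -18] 3·(inner) — divide through by 3 ⇒ div: x = -6.

Answer: x ∈ {-6}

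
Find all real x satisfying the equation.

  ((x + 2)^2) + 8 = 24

Step 1. [((x + 2)^2) + 8 = 24] +8 is outermost — subtract 8 both sides. So sub: (x + 2)^2 = 16.
Step 2. [(x + 2)^2 = 16] √ both sides: 16 ≥ 0 gives two branches ⇒ sqrt: x + 2 = 4 or -4.
Step 3. [x + 2 = 4 or -4] +2 is outermost — subtract 2 both sides. So sub: x = 2 or -6.

Answer: x ∈ {-6, 2}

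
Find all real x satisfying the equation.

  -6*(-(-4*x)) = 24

Step 1. [-6*(-(-4*x)) = 24] -6 out front; divide by -6. So div: -(-4*x) = -4.
Step 2. [-(-4*x) = -4] flip signs both sides, so neg: -4*x = 4.
Step 3. [-4*x = 4] divide by the outer -4 ⇒ div: x = -1.

Answer: x ∈ {-1}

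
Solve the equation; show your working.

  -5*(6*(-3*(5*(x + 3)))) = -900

Step 1. [-5*(6*(-3*(5*(x + 3)))) = -900] -5·(inner) — divide through by -5, so div: 6*(-3*(5*(x + 3))) = 180.
Step 2. [6*(-3*(5*(x + 3))) = 180] divide by the outer 6. So div: -3*(5*(x + 3)) = 30.
Step 3. [-3*(5*(x + 3)) = 30] -3·(inner) — divide through by -3, so div: 5*(x + 3) = -10.
Step 4. [5*(x + 3) = -10] divide by the outer 5, so div: x + 3 = -2.
Step 5. [x + 3 = -2] peel the +3: subtract 3 from each side. So sub: x = -5.

Answer: x ∈ {-5}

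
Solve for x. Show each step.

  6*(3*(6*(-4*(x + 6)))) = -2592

Step 1. [6*(3*(6*(-4*(x + 6)))) = -2592] leading coefficient 6: divide by 6. So div: 3*(6*(-4*(x + 6))) = -432.
Step 2. [3*(6*(-4*(x + 6))) = -432] 3·(inner) — divide through by 3. So div: 6*(-4*(x + 6)) = -144.
Step 3. [6*(-4*(x + 6)) = -144] LHS = 6·(…); ÷6 both sides ⇒ div: -4*(x + 6) = -24.
Step 4. [-4*(x + 6) = -24] leading coefficient -4: divide by -4, so div: x + 6 = 6.
Step 5. [x + 6 = 6] subtract 6: x sits inside (… + 6) ⇒ sub: x = 0.

Answer: x ∈ {0}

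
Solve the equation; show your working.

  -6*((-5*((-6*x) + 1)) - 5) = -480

Step 1. [-6*((-5*((-6*x) + 1)) - 5) = -480] LHS = -6·(…); ÷-6 both sides ⇒ div: (-5*((-6*x) + 1)) - 5 = 80.
Step 2. [(-5*((-6*x) + 1)) - 5 = 80] 5 comes off first (add 5) ⇒ sub: -5*((-6*x) + 1) = 85.
Step 3. [-5*((-6*x) + 1) = 85] LHS = -5·(…); ÷-5 both sides ⇒ div: (-6*x) + 1 = -17.
Step 4. [(-6*x) + 1 = -17] 1 comes off first (subtract 1), so sub: -6*x = -18.
Step 5. [-6*x = -18] leading coefficient -6: divide by -6, so div: x = 3.

Answer: x ∈ {3}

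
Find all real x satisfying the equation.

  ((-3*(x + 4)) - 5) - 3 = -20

Step 1. [((-3*(x + 4)) - 5) - 3 = -20] -3 is outermost — add 3 both sides ⇒ sub: (-3*(x + 4)) - 5 = -17.
Step 2. [(-3*(x + 4)) - 5 = -17] the outer -5 inverts by adding 5. So sub: -3*(x + 4) = -12.
Step 3. [-3*(x + 4) = -12] -3 out front; divide by -3 ⇒ div: x + 4 = 4.
Step 4. [x + 4 = 4] 4 comes off first (subtract 4) ⇒ sub: x = 0.

Answer: x ∈ {0}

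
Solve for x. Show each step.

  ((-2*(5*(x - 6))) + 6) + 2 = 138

Step 1. [((-2*(5*(x - 6))) + 6) + 2 = 138] 2 comes off first (subtract 2), so sub: (-2*(5*(x - 6))) + 6 = 136.
Step 2. [(-2*(5*(x - 6))) + 6 = 136] -2 divides every term; factor it out ⇒ factor: (5*(x - 6)) - 3 = -68.
Step 3. [(5*(x - 6)) - 3 = -68] add 3: x sits inside (… - 3) ⇒ sub: 5*(x - 6) = -65.
Step 4. [5*(x - 6) = -65] 5 out front; divide by 5 ⇒ div: x - 6 = -13.
Step 5. [x - 6 = -13] peel the -6: add 6 from each side. So sub: x = -7.

Answer: x ∈ {-7}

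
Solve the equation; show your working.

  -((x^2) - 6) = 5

Step 1. [-((x^2) - 6) = 5] LHS negated; negate both sides ⇒ neg: (x^2) - 6 = -5.
Step 2. [(x^2) - 6 = -5] the outer -6 inverts by adding 6, so sub: x^2 = 1.
Step 3. [x^2 = 1] √ both sides: 1 ≥ 0 gives two branches ⇒ sqrt: x = 1 or -1.

Answer: x ∈ {-1, 1}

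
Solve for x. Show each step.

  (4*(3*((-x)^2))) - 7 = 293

Step 1. [(4*(3*((-x)^2))) - 7 = 293] peel the -7: add 7 from each side ⇒ sub: 4*(3*((-x)^2)) = 300.
Step 2. [4*(3*((-x)^2)) = 300] LHS = 4·(…); ÷4 both sides. So div: 3*((-x)^2) = 75.
Step 3. [3*((-x)^2) = 75] divide by the outer 3, so div: (-x)^2 = 25.
Step 4. [(-x)^2 = 25] 25 ≥ 0, LHS is (·)² — take ±√ ⇒ sqrt: -x = 5 or -5.
Step 5. [-x = 5 or -5] leading − — multiply by −1 ⇒ neg: x = -5 or 5.

Answer: x ∈ {-5, 5}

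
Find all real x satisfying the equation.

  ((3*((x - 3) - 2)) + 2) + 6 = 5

Step 1. [((3*((x - 3) - 2)) + 2) + 6 = 5] 6 comes off first (subtract 6), so sub: (3*((x - 3) - 2)) + 2 = -1.
Step 2. [(3*((x - 3) - 2)) + 2 = -1] 2 comes off first (subtract 2), so sub: 3*((x - 3) - 2) = -3.
Step 3. [3*((x - 3) - 2) = -3] 3 out front; divide by 3 ⇒ div: (x - 3) - 2 = -1.
Step 4. [(x - 3) - 2 = -1] 2 comes off first (add 2), so sub: x - 3 = 1.
Step 5. [x - 3 = 1] 3 comes off first (add 3), so sub: x = 4.

Answer: x ∈ {4}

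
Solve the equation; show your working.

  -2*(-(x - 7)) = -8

Step 1. [-2*(-(x - 7)) = -8] -2·(inner) — divide through by -2, so div: -(x - 7) = 4.
Step 2. [-(x - 7) = 4] LHS negated; negate both sides ⇒ neg: x - 7 = -4.
Step 3. [x - 7 = -4] -7 is outermost — add 7 both sides. So sub: x = 3.

Answer: x ∈ {3}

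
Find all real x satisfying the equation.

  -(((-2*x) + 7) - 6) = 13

Step 1. [-(((-2*x) + 7) - 6) = 13] flip signs both sides, so neg: ((-2*x) + 7) - 6 = -13.
Step 2. [((-2*x) + 7) - 6 = -13] -6 is outermost — add 6 both sides, so sub: (-2*x) + 7 = -7.
Step 3. [(-2*x) + 7 = -7] +7 is outermost — subtract 7 both sides, so sub: -2*x = -14.
Step 4. [-2*x = -14] leading coefficient -2: divide by -2 ⇒ div: x = 7.

Answer: x ∈ {7}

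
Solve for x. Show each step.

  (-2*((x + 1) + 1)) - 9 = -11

Step 1. [(-2*((x + 1) + 1)) - 9 = -11] add 9: x sits inside (… - 9) ⇒ sub: -2*((x + 1) + 1) = -2.
Step 2. [-2*((x + 1) + 1) = -2] LHS = -2·(…); ÷-2 both sides. So div: (x + 1) + 1 = 1.
Step 3. [(x + 1) + 1 = 1] +1 is outermost — subtract 1 both sides ⇒ sub: x + 1 = 0.
Step 4. [x + 1 = 0] peel the +1: subtract 1 from each side. So sub: x = -1.

Answer: x ∈ {-1}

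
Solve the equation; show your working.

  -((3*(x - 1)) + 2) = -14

Step 1. [-((3*(x - 1)) + 2) = -14] leading − — multiply by −1 ⇒ neg: (3*(x - 1)) + 2 = 14.
Step 2. [(3*(x - 1)) + 2 = 14] 2 comes off first (subtract 2). So sub: 3*(x - 1) = 12.
Step 3. [3*(x - 1) = 12] divide by the outer 3 ⇒ div: x - 1 = 4.
Step 4. [x - 1 = 4] add 1: x sits inside (… - 1) ⇒ sub: x = 5.

Answer: x ∈ {5}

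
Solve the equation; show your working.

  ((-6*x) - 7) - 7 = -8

Step 1. [((-6*x) - 7) - 7 = -8] add 7: x sits inside (… - 7). So sub: (-6*x) - 7 = -1.
Step 2. [(-6*x) - 7 = -1] add 7: x sits inside (… - 7) ⇒ sub: -6*x = 6.
Step 3. [-6*x = 6] leading coefficient -6: divide by -6 ⇒ div: x = -1.

Answer: x ∈ {-1}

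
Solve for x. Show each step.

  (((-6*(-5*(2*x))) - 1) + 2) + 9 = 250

Step 1. [(((-6*(-5*(2*x))) - 1) + 2) + 9 = 250] subtract 9: x sits inside (… + 9), so sub: ((-6*(-5*(2*x))) - 1) + 2 = 241.
Step 2. [((-6*(-5*(2*x))) - 1) + 2 = 241] the outer +2 inverts by subtracting 2. So sub: (-6*(-5*(2*x))) - 1 = 239.
Step 3. [(-6*(-5*(2*x))) - 1 = 239] peel the -1: add 1 from each side ⇒ sub: -6*(-5*(2*x)) = 240.
Step 4. [-6*(-5*(2*x)) = 240] leading coefficient -6: divide by -6. So div: -5*(2*x) = -40.
Step 5. [-5*(2*x) = -40] -5 out front; divide by -5. So div: 2*x = 8.
Step 6. [2*x = 8] LHS = 2·(…); ÷2 both sides ⇒ div: x = 4.

Answer: x ∈ {4}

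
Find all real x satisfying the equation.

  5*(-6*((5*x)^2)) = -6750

Step 1. [5*(-6*((5*x)^2)) = -6750] LHS = 5·(…); ÷5 both sides ⇒ div: -6*((5*x)^2) = -1350.
Step 2. [-6*((5*x)^2) = -1350] leading coefficient -6: divide by -6 ⇒ div: (5*x)^2 = 225.
Step 3. [(5*x)^2 = 225] LHS squared, RHS 225 ≥ 0: apply √ (±), so sqrt: 5*x = 15 or -15.
Step 4. [5*x = 15 or -15] divide by the outer 5, so div: x = 3 or -3.

Answer: x ∈ {-3, 3}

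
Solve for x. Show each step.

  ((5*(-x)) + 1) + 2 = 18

Step 1. [((5*(-x)) + 1) + 2 = 18] the outer +2 inverts by subtracting 2, so sub: (5*(-x)) + 1 = 16.
Step 2. [(5*(-x)) + 1 = 16] peel the +1: subtract 1 from each side ⇒ sub: 5*(-x) = 15.
Step 3. [5*(-x) = 15] LHS = 5·(…); ÷5 both sides. So div: -x = 3.
Step 4. [-x = 3] flip signs both sides. So neg: x = -3.

Answer: x ∈ {-3}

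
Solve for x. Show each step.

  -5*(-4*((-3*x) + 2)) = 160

Step 1. [-5*(-4*((-3*x) + 2)) = 160] LHS = -5·(…); ÷-5 both sides, so div: -4*((-3*x) + 2) = -32.
Step 2. [-4*((-3*x) + 2) = -32] -4 out front; divide by -4. So div: (-3*x) + 2 = 8.
Step 3. [(-3*x) + 2 = 8] subtract 2: x sits inside (… + 2) ⇒ sub: -3*x = 6.
Step 4. [-3*x = 6] divide by the outer -3, so div: x = -2.

Answer: x ∈ {-2}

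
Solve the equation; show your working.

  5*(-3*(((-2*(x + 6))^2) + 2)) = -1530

Step 1. [5*(-3*(((-2*(x + 6))^2) + 2)) = -1530] divide by the outer 5. So div: -3*(((-2*(x + 6))^2) + 2) = -306.
Step 2. [-3*(((-2*(x + 6))^2) + 2) = -306] divide by the outer -3, so div: ((-2*(x + 6))^2) + 2 = 102.
Step 3. [((-2*(x + 6))^2) + 2 = 102] peel the +2: subtract 2 from each side ⇒ sub: (-2*(x + 6))^2 = 100.
Step 4. [(-2*(x + 6))^2 = 100] LHS squared, RHS 100 ≥ 0: apply √ (±) ⇒ sqrt: -2*(x + 6) = 10 or -10.
Step 5. [-2*(x + 6) = 10 or -10] leading coefficient -2: divide by -2. So div: x + 6 = -5 or 5.
Step 6. [x + 6 = -5 or 5] +6 is outermost — subtract 6 both sides. So sub: x = -11 or -1.

Answer: x ∈ {-11, -1}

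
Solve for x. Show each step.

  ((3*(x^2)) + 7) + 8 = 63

Step 1. [((3*(x^2)) + 7) + 8 = 63] peel the +8: subtract 8 from each side ⇒ sub: (3*(x^2)) + 7 = 55.
Step 2. [(3*(x^2)) + 7 = 55] peel the +7: subtract 7 from each side ⇒ sub: 3*(x^2) = 48.
Step 3. [3*(x^2) = 48] divide by the outer 3, so div: x^2 = 16.
Step 4. [x^2 = 16] √ both sides: 16 ≥ 0 gives two branches ⇒ sqrt: x = 4 or -4.

Answer: x ∈ {-4, 4}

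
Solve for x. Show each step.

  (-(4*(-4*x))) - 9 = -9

Step 1. [(-(4*(-4*x))) - 9 = -9] peel the -9: add 9 from each side, so sub: -(4*(-4*x)) = 0.
Step 2. [-(4*(-4*x)) = 0] LHS negated; negate both sides ⇒ neg: 4*(-4*x) = 0.
Step 3. [4*(-4*x) = 0] divide by the outer 4, so div: -4*x = 0.
Step 4. [-4*x = 0] -4 out front; divide by -4. So div: x = 0.

Answer: x ∈ {0}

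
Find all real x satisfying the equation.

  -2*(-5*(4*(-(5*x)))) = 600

Step 1. [-2*(-5*(4*(-(5*x)))) = 600] LHS = -2·(…); ÷-2 both sides ⇒ div: -5*(4*(-(5*x))) = -300.
Step 2. [-5*(4*(-(5*x))) = -300] leading coefficient -5: divide by -5 ⇒ div: 4*(-(5*x)) = 60.
Step 3. [4*(-(5*x)) = 60] divide by the outer 4 ⇒ div: -(5*x) = 15.
Step 4. [-(5*x) = 15] leading − — multiply by −1 ⇒ neg: 5*x = -15.
Step 5. [5*x = -15] 5·(inner) — divide through by 5 ⇒ div: x = -3.

Answer: x ∈ {-3}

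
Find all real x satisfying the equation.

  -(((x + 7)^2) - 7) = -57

Step 1. [-(((x + 7)^2) - 7) = -57] flip signs both sides. So neg: ((x + 7)^2) - 7 = 57.
Step 2. [((x + 7)^2) - 7 = 57] 7 comes off first (add 7), so sub: (x + 7)^2 = 64.
Step 3. [(x + 7)^2 = 64] 64 ≥ 0, LHS is (·)² — take ±√ ⇒ sqrt: x + 7 = 8 or -8.
Step 4. [x + 7 = 8 or -8] 7 comes off first (subtract 7), so sub: x = 1 or -15.

Answer: x ∈ {-15, 1}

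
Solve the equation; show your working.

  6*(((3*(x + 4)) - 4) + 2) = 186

Step 1. [6*(((3*(x + 4)) - 4) + 2) = 186] LHS = 6·(…); ÷6 both sides. So div: ((3*(x + 4)) - 4) + 2 = 31.
Step 2. [((3*(x + 4)) - 4) + 2 = 31] +2 is outermost — subtract 2 both sides. So sub: (3*(x + 4)) - 4 = 29.
Step 3. [(3*(x + 4)) - 4 = 29] -4 is outermost — add 4 both sides, so sub: 3*(x + 4) = 33.
Step 4. [3*(x + 4) = 33] LHS = 3·(…); ÷3 both sides, so div: x + 4 = 11.
Step 5. [x + 4 = 11] the outer +4 inverts by subtracting 4 ⇒ sub: x = 7.

Answer: x ∈ {7}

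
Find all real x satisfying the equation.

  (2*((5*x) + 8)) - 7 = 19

Step 1. [(2*((5*x) + 8)) - 7 = 19] 7 comes off first (add 7). So sub: 2*((5*x) + 8) = 26.
Step 2. [2*((5*x) + 8) = 26] 2·(inner) — divide through by 2 ⇒ div: (5*x) + 8 = 13.
Step 3. [(5*x) + 8 = 13] 8 comes off first (subtract 8) ⇒ sub: 5*x = 5.
Step 4. [5*x = 5] divide by the outer 5. So div: x = 1.

Answer: x ∈ {1}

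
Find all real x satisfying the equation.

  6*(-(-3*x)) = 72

Step 1. [6*(-(-3*x)) = 72] leading coefficient 6: divide by 6. So div: -(-3*x) = 12.
Step 2. [-(-3*x) = 12] LHS negated; negate both sides. So neg: -3*x = -12.
Step 3. [-3*x = -12] -3·(inner) — divide through by -3. So div: x = 4.

Answer: x ∈ {4}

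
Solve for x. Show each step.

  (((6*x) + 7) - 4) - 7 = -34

Step 1. [(((6*x) + 7) - 4) - 7 = -34] add 7: x sits inside (… - 7), so sub: ((6*x) + 7) - 4 = -27.
Step 2. [((6*x) + 7) - 4 = -27] -4 is outermost — add 4 both sides ⇒ sub: (6*x) + 7 = -23.
Step 3. [(6*x) + 7 = -23] 7 comes off first (subtract 7) ⇒ sub: 6*x = -30.
Step 4. [6*x = -30] 6·(inner) — divide through by 6. So div: x = -5.

Answer: x ∈ {-5}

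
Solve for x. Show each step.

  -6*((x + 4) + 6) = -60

Step 1. [-6*((x + 4) + 6) = -60] -6·(inner) — divide through by -6, so div: (x + 4) + 6 = 10.
Step 2. [(x + 4) + 6 = 10] subtract 6: x sits inside (… + 6) ⇒ sub: x + 4 = 4.
Step 3. [x + 4 = 4] 4 comes off first (subtract 4). So sub: x = 0.

Answer: x ∈ {0}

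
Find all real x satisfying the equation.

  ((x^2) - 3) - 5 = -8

Step 1. [((x^2) - 3) - 5 = -8] peel the -5: add 5 from each side ⇒ sub: (x^2) - 3 = -3.
Step 2. [(x^2) - 3 = -3] 3 comes off first (add 3). So sub: x^2 = 0.
Step 3. [x^2 = 0] LHS squared, RHS 0 ≥ 0: apply √ (±). So sqrt: x = 0.

Answer: x ∈ {0}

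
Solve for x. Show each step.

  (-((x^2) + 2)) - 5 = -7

Step 1. [(-((x^2) + 2)) - 5 = -7] peel the -5: add 5 from each side. So sub: -((x^2) + 2) = -2.
Step 2. [-((x^2) + 2) = -2] leading − — multiply by −1. So neg: (x^2) + 2 = 2.
Step 3. [(x^2) + 2 = 2] peel the +2: subtract 2 from each side ⇒ sub: x^2 = 0.
Step 4. [x^2 = 0] LHS squared, RHS 0 ≥ 0: apply √ (±). So sqrt: x = 0.

Answer: x ∈ {0}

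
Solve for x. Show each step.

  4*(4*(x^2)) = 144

Step 1. [4*(4*(x^2)) = 144] leading coefficient 4: divide by 4 ⇒ div: 4*(x^2) = 36.
Step 2. [4*(x^2) = 36] leading coefficient 4: divide by 4 ⇒ div: x^2 = 9.
Step 3. [x^2 = 9] LHS squared, RHS 9 ≥ 0: apply √ (±). So sqrt: x = 3 or -3.

Answer: x ∈ {-3, 3}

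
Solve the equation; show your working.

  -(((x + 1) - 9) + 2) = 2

Step 1. [-(((x + 1) - 9) + 2) = 2] leading − — multiply by −1, so neg: ((x + 1) - 9) + 2 = -2.
Step 2. [((x + 1) - 9) + 2 = -2] the outer +2 inverts by subtracting 2 ⇒ sub: (x + 1) - 9 = -4.
Step 3. [(x + 1) - 9 = -4] the outer -9 inverts by adding 9 ⇒ sub: x + 1 = 5.
Step 4. [x + 1 = 5] +1 is outermost — subtract 1 both sides, so sub: x = 4.

Answer: x ∈ {4}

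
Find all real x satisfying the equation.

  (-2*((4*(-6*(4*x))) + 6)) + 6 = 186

Step 1. [(-2*((4*(-6*(4*x))) + 6)) + 6 = 186] common factor -2 (LHS and 186) — divide through, so factor: ((4*(-6*(4*x))) + 6) - 3 = -93.
Step 2. [((4*(-6*(4*x))) + 6) - 3 = -93] peel the -3: add 3 from each side. So sub: (4*(-6*(4*x))) + 6 = -90.
Step 3. [(4*(-6*(4*x))) + 6 = -90] +6 is outermost — subtract 6 both sides, so sub: 4*(-6*(4*x)) = -96.
Step 4. [4*(-6*(4*x)) = -96] leading coefficient 4: divide by 4, so div: -6*(4*x) = -24.
Step 5. [-6*(4*x) = -24] -6·(inner) — divide through by -6 ⇒ div: 4*x = 4.
Step 6. [4*x = 4] divide by the outer 4 ⇒ div: x = 1.

Answer: x ∈ {1}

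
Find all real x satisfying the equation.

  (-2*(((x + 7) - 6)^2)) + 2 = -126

Step 1. [(-2*(((x + 7) - 6)^2)) + 2 = -126] -2 divides every term; factor it out, so factor: (((x + 7) - 6)^2) - 1 = 63.
Step 2. [(((x + 7) - 6)^2) - 1 = 63] -1 is outermost — add 1 both sides ⇒ sub: ((x + 7) - 6)^2 = 64.
Step 3. [((x + 7) - 6)^2 = 64] 64 ≥ 0, LHS is (·)² — take ±√ ⇒ sqrt: (x + 7) - 6 = 8 or -8.
Step 4. [(x + 7) - 6 = 8 or -8] the outer -6 inverts by adding 6. So sub: x + 7 = 14 or -2.
Step 5. [x + 7 = 14 or -2] the outer +7 inverts by subtracting 7, so sub: x = 7 or -9.

Answer: x ∈ {-9, 7}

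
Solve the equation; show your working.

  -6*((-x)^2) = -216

Step 1. [-6*((-x)^2) = -216] -6·(inner) — divide through by -6, so div: (-x)^2 = 36.
Step 2. [(-x)^2 = 36] LHS squared, RHS 36 ≥ 0: apply √ (±) ⇒ sqrt: -x = 6 or -6.
Step 3. [-x = 6 or -6] LHS negated; negate both sides, so neg: x = -6 or 6.

Answer: x ∈ {-6, 6}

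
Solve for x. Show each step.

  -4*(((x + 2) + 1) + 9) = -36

Step 1. [-4*(((x + 2) + 1) + 9) = -36] -4 out front; divide by -4. So div: ((x + 2) + 1) + 9 = 9.
Step 2. [((x + 2) + 1) + 9 = 9] the outer +9 inverts by subtracting 9 ⇒ sub: (x + 2) + 1 = 0.
Step 3. [(x + 2) + 1 = 0] the outer +1 inverts by subtracting 1, so sub: x + 2 = -1.
Step 4. [x + 2 = -1] +2 is outermost — subtract 2 both sides. So sub: x = -3.

Answer: x ∈ {-3}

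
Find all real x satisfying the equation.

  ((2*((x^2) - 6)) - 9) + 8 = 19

Step 1. [((2*((x^2) - 6)) - 9) + 8 = 19] 8 comes off first (subtract 8), so sub: (2*((x^2) - 6)) - 9 = 11.
Step 2. [(2*((x^2) - 6)) - 9 = 11] peel the -9: add 9 from each side ⇒ sub: 2*((x^2) - 6) = 20.
Step 3. [2*((x^2) - 6) = 20] divide by the outer 2 ⇒ div: (x^2) - 6 = 10.
Step 4. [(x^2) - 6 = 10] 6 comes off first (add 6). So sub: x^2 = 16.
Step 5. [x^2 = 16] √ both sides: 16 ≥ 0 gives two branches ⇒ sqrt: x = 4 or -4.

Answer: x ∈ {-4, 4}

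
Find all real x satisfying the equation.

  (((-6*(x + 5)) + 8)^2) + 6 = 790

Step 1. [(((-6*(x + 5)) + 8)^2) + 6 = 790] 6 comes off first (subtract 6), so sub: ((-6*(x + 5)) + 8)^2 = 784.
Step 2. [((-6*(x + 5)) + 8)^2 = 784] √ both sides: 784 ≥ 0 gives two branches ⇒ sqrt: (-6*(x + 5)) + 8 = 28 or -28.
Step 3. [(-6*(x + 5)) + 8 = 28 or -28] the outer +8 inverts by subtracting 8. So sub: -6*(x + 5) = 20 or -36.
Step 4. [-6*(x + 5) = 20 or -36] divide by the outer -6. So div: x + 5 = -10/3 or 6.
Step 5. [x + 5 = -10/3 or 6] +5 is outermost — subtract 5 both sides. So sub: x = -25/3 or 1.

Answer: x ∈ {-25/3, 1}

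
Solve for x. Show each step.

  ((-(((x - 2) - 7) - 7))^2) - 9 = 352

Step 1. [((-(((x - 2) - 7) - 7))^2) - 9 = 352] -9 is outermost — add 9 both sides ⇒ sub: (-(((x - 2) - 7) - 7))^2 = 361.
Step 2. [(-(((x - 2) - 7) - 7))^2 = 361] LHS squared, RHS 361 ≥ 0: apply √ (±) ⇒ sqrt: -(((x - 2) - 7) - 7) = 19 or -19.
Step 3. [-(((x - 2) - 7) - 7) = 19 or -19] leading − — multiply by −1 ⇒ neg: ((x - 2) - 7) - 7 = -19 or 19.
Step 4. [((x - 2) - 7) - 7 = -19 or 19] the outer -7 inverts by adding 7. So sub: (x - 2) - 7 = -12 or 26.
Step 5. [(x - 2) - 7 = -12 or 26] 7 comes off first (add 7). So sub: x - 2 = -5 or 33.
Step 6. [x - 2 = -5 or 33] 2 comes off first (add 2) ⇒ sub: x = -3 or 35.

Answer: x ∈ {-3, 35}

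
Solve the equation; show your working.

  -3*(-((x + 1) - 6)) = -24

Step 1. [-3*(-((x + 1) - 6)) = -24] divide by the outer -3 ⇒ div: -((x + 1) - 6) = 8.
Step 2. [-((x + 1) - 6) = 8] LHS negated; negate both sides, so neg: (x + 1) - 6 = -8.
Step 3. [(x + 1) - 6 = -8] the outer -6 inverts by adding 6 ⇒ sub: x + 1 = -2.
Step 4. [x + 1 = -2] +1 is outermost — subtract 1 both sides, so sub: x = -3.

Answer: x ∈ {-3}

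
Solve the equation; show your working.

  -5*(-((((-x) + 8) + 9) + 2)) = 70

Step 1. [-5*(-((((-x) + 8) + 9) + 2)) = 70] leading coefficient -5: divide by -5. So div: -((((-x) + 8) + 9) + 2) = -14.
Step 2. [-((((-x) + 8) + 9) + 2) = -14] leading − — multiply by −1 ⇒ neg: (((-x) + 8) + 9) + 2 = 14.
Step 3. [(((-x) + 8) + 9) + 2 = 14] subtract 2: x sits inside (… + 2). So sub: ((-x) + 8) + 9 = 12.
Step 4. [((-x) + 8) + 9 = 12] +9 is outermost — subtract 9 both sides, so sub: (-x) + 8 = 3.
Step 5. [(-x) + 8 = 3] 8 comes off first (subtract 8). So sub: -x = -5.
Step 6. [-x = -5] LHS negated; negate both sides ⇒ neg: x = 5.

Answer: x ∈ {5}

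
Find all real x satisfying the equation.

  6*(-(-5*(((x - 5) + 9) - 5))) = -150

Step 1. [6*(-(-5*(((x - 5) + 9) - 5))) = -150] LHS = 6·(…); ÷6 both sides. So div: -(-5*(((x - 5) + 9) - 5)) = -25.
Step 2. [-(-5*(((x - 5) + 9) - 5)) = -25] flip signs both sides, so neg: -5*(((x - 5) + 9) - 5) = 25.
Step 3. [-5*(((x - 5) + 9) - 5) = 25] -5·(inner) — divide through by -5. So div: ((x - 5) + 9) - 5 = -5.
Step 4. [((x - 5) + 9) - 5 = -5] peel the -5: add 5 from each side. So sub: (x - 5) + 9 = 0.
Step 5. [(x - 5) + 9 = 0] peel the +9: subtract 9 from each side ⇒ sub: x - 5 = -9.
Step 6. [x - 5 = -9] peel the -5: add 5 from each side ⇒ sub: x = -4.

Answer: x ∈ {-4}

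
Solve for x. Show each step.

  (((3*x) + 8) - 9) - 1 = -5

Step 1. [(((3*x) + 8) - 9) - 1 = -5] peel the -1: add 1 from each side. So sub: ((3*x) + 8) - 9 = -4.
Step 2. [((3*x) + 8) - 9 = -4] peel the -9: add 9 from each side. So sub: (3*x) + 8 = 5.
Step 3. [(3*x) + 8 = 5] the outer +8 inverts by subtracting 8. So sub: 3*x = -3.
Step 4. [3*x = -3] 3·(inner) — divide through by 3. So div: x = -1.

Answer: x ∈ {-1}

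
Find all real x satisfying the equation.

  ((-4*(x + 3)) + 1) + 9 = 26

Step 1. [((-4*(x + 3)) + 1) + 9 = 26] +9 is outermost — subtract 9 both sides, so sub: (-4*(x + 3)) + 1 = 17.
Step 2. [(-4*(x + 3)) + 1 = 17] +1 is outermost — subtract 1 both sides ⇒ sub: -4*(x + 3) = 16.
Step 3. [-4*(x + 3) = 16] -4 out front; divide by -4. So div: x + 3 = -4.
Step 4. [x + 3 = -4] subtract 3: x sits inside (… + 3). So sub: x = -7.

Answer: x ∈ {-7}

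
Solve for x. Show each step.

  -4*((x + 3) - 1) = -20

Step 1. [-4*((x + 3) - 1) = -20] -4·(inner) — divide through by -4, so div: (x + 3) - 1 = 5.
Step 2. [(x + 3) - 1 = 5] add 1: x sits inside (… - 1) ⇒ sub: x + 3 = 6.
Step 3. [x + 3 = 6] +3 is outermost — subtract 3 both sides. So sub: x = 3.

Answer: x ∈ {3}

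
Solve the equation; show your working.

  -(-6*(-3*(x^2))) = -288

Step 1. [-(-6*(-3*(x^2))) = -288] LHS negated; negate both sides ⇒ neg: -6*(-3*(x^2)) = 288.
Step 2. [-6*(-3*(x^2)) = 288] divide by the outer -6 ⇒ div: -3*(x^2) = -48.
Step 3. [-3*(x^2) = -48] leading coefficient -3: divide by -3, so div: x^2 = 16.
Step 4. [x^2 = 16] √ both sides: 16 ≥ 0 gives two branches, so sqrt: x = 4 or -4.

Answer: x ∈ {-4, 4}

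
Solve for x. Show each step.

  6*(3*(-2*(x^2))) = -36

Step 1. [6*(3*(-2*(x^2))) = -36] leading coefficient 6: divide by 6, so div: 3*(-2*(x^2)) = -6.
Step 2. [3*(-2*(x^2)) = -6] 3·(inner) — divide through by 3. So div: -2*(x^2) = -2.
Step 3. [-2*(x^2) = -2] -2 out front; divide by -2 ⇒ div: x^2 = 1.
Step 4. [x^2 = 1] √ both sides: 1 ≥ 0 gives two branches. So sqrt: x = 1 or -1.

Answer: x ∈ {-1, 1}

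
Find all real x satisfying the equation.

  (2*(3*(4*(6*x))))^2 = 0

Step 1. [(2*(3*(4*(6*x))))^2 = 0] 0 ≥ 0, LHS is (·)² — take ±√, so sqrt: 2*(3*(4*(6*x))) = 0.
Step 2. [2*(3*(4*(6*x))) = 0] LHS = 2·(…); ÷2 both sides ⇒ div: 3*(4*(6*x)) = 0.
Step 3. [3*(4*(6*x)) = 0] LHS = 3·(…); ÷3 both sides. So div: 4*(6*x) = 0.
Step 4. [4*(6*x) = 0] 4 out front; divide by 4 ⇒ div: 6*x = 0.
Step 5. [6*x = 0] divide by the outer 6, so div: x = 0.

Answer: x ∈ {0}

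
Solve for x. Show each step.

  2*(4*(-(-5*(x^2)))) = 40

Step 1. [2*(4*(-(-5*(x^2)))) = 40] 2 out front; divide by 2, so div: 4*(-(-5*(x^2))) = 20.
Step 2. [4*(-(-5*(x^2))) = 20] divide by the outer 4 ⇒ div: -(-5*(x^2)) = 5.
Step 3. [-(-5*(x^2)) = 5] LHS negated; negate both sides ⇒ neg: -5*(x^2) = -5.
Step 4. [-5*(x^2) = -5] divide by the outer -5, so div: x^2 = 1.
Step 5. [x^2 = 1] √ both sides: 1 ≥ 0 gives two branches, so sqrt: x = 1 or -1.

Answer: x ∈ {-1, 1}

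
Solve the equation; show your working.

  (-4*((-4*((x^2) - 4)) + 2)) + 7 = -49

Step 1. [(-4*((-4*((x^2) - 4)) + 2)) + 7 = -49] the outer +7 inverts by subtracting 7. So sub: -4*((-4*((x^2) - 4)) + 2) = -56.
Step 2. [-4*((-4*((x^2) - 4)) + 2) = -56] -4 out front; divide by -4. So div: (-4*((x^2) - 4)) + 2 = 14.
Step 3. [(-4*((x^2) - 4)) + 2 = 14] peel the +2: subtract 2 from each side ⇒ sub: -4*((x^2) - 4) = 12.
Step 4. [-4*((x^2) - 4) = 12] leading coefficient -4: divide by -4. So div: (x^2) - 4 = -3.
Step 5. [(x^2) - 4 = -3] 4 comes off first (add 4) ⇒ sub: x^2 = 1.
Step 6. [x^2 = 1] √ both sides: 1 ≥ 0 gives two branches ⇒ sqrt: x = 1 or -1.

Answer: x ∈ {-1, 1}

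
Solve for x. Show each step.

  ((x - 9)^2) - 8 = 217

Step 1. [((x - 9)^2) - 8 = 217] -8 is outermost — add 8 both sides, so sub: (x - 9)^2 = 225.
Step 2. [(x - 9)^2 = 225] LHS squared, RHS 225 ≥ 0: apply √ (±), so sqrt: x - 9 = 15 or -15.
Step 3. [x - 9 = 15 or -15] -9 is outermost — add 9 both sides, so sub: x = 24 or -6.

Answer: x ∈ {-6, 24}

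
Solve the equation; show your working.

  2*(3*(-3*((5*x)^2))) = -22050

Step 1. [2*(3*(-3*((5*x)^2))) = -22050] LHS = 2·(…); ÷2 both sides, so div: 3*(-3*((5*x)^2)) = -11025.
Step 2. [3*(-3*((5*x)^2)) = -11025] LHS = 3·(…); ÷3 both sides ⇒ div: -3*((5*x)^2) = -3675.
Step 3. [-3*((5*x)^2) = -3675] -3 out front; divide by -3 ⇒ div: (5*x)^2 = 1225.
Step 4. [(5*x)^2 = 1225] 1225 ≥ 0, LHS is (·)² — take ±√, so sqrt: 5*x = 35 or -35.
Step 5. [5*x = 35 or -35] 5·(inner) — divide through by 5 ⇒ div: x = 7 or -7.

Answer: x ∈ {-7, 7}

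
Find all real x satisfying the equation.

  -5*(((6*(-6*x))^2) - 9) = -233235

Step 1. [-5*(((6*(-6*x))^2) - 9) = -233235] -5 out front; divide by -5. So div: ((6*(-6*x))^2) - 9 = 46647.
Step 2. [((6*(-6*x))^2) - 9 = 46647] 9 comes off first (add 9) ⇒ sub: (6*(-6*x))^2 = 46656.
Step 3. [(6*(-6*x))^2 = 46656] √ both sides: 46656 ≥ 0 gives two branches. So sqrt: 6*(-6*x) = 216 or -216.
Step 4. [6*(-6*x) = 216 or -216] LHS = 6·(…); ÷6 both sides ⇒ div: -6*x = 36 or -36.
Step 5. [-6*x = 36 or -36] -6 out front; divide by -6 ⇒ div: x = -6 or 6.

Answer: x ∈ {-6, 6}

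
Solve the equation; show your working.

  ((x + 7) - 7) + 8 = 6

Step 1. [((x + 7) - 7) + 8 = 6] +8 is outermost — subtract 8 both sides. So sub: (x + 7) - 7 = -2.
Step 2. [(x + 7) - 7 = -2] add 7: x sits inside (… - 7), so sub: x + 7 = 5.
Step 3. [x + 7 = 5] peel the +7: subtract 7 from each side. So sub: x = -2.

Answer: x ∈ {-2}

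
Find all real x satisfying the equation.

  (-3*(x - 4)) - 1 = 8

Step 1. [(-3*(x - 4)) - 1 = 8] add 1: x sits inside (… - 1). So sub: -3*(x - 4) = 9.
Step 2. [-3*(x - 4) = 9] divide by the outer -3. So div: x - 4 = -3.
Step 3. [x - 4 = -3] add 4: x sits inside (… - 4), so sub: x = 1.

Answer: x ∈ {1}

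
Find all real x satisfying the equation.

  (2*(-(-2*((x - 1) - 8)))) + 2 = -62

Step 1. [(2*(-(-2*((x - 1) - 8)))) + 2 = -62] peel the +2: subtract 2 from each side, so sub: 2*(-(-2*((x - 1) - 8))) = -64.
Step 2. [2*(-(-2*((x - 1) - 8))) = -64] divide by the outer 2 ⇒ div: -(-2*((x - 1) - 8)) = -32.
Step 3. [-(-2*((x - 1) - 8)) = -32] leading − — multiply by −1 ⇒ neg: -2*((x - 1) - 8) = 32.
Step 4. [-2*((x - 1) - 8) = 32] leading coefficient -2: divide by -2 ⇒ div: (x - 1) - 8 = -16.
Step 5. [(x - 1) - 8 = -16] peel the -8: add 8 from each side ⇒ sub: x - 1 = -8.
Step 6. [x - 1 = -8] the outer -1 inverts by adding 1. So sub: x = -7.

Answer: x ∈ {-7}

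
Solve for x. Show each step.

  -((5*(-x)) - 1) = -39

Step 1. [-((5*(-x)) - 1) = -39] flip signs both sides. So neg: (5*(-x)) - 1 = 39.
Step 2. [(5*(-x)) - 1 = 39] -1 is outermost — add 1 both sides. So sub: 5*(-x) = 40.
Step 3. [5*(-x) = 40] divide by the outer 5 ⇒ div: -x = 8.
Step 4. [-x = 8] leading − — multiply by −1, so neg: x = -8.

Answer: x ∈ {-8}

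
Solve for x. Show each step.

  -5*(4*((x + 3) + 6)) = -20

Step 1. [-5*(4*((x + 3) + 6)) = -20] divide by the outer -5, so div: 4*((x + 3) + 6) = 4.
Step 2. [4*((x + 3) + 6) = 4] 4 out front; divide by 4 ⇒ div: (x + 3) + 6 = 1.
Step 3. [(x + 3) + 6 = 1] 6 comes off first (subtract 6) ⇒ sub: x + 3 = -5.
Step 4. [x + 3 = -5] subtract 3: x sits inside (… + 3). So sub: x = -8.

Answer: x ∈ {-8}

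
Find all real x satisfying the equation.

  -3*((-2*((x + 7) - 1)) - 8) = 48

Step 1. [-3*((-2*((x + 7) - 1)) - 8) = 48] LHS = -3·(…); ÷-3 both sides ⇒ div: (-2*((x + 7) - 1)) - 8 = -16.
Step 2. [(-2*((x + 7) - 1)) - 8 = -16] -2 | LHS and -2 | -16: pull -2 out ⇒ factor: ((x + 7) - 1) + 4 = 8.
Step 3. [((x + 7) - 1) + 4 = 8] peel the +4: subtract 4 from each side, so sub: (x + 7) - 1 = 4.
Step 4. [(x + 7) - 1 = 4] -1 is outermost — add 1 both sides ⇒ sub: x + 7 = 5.
Step 5. [x + 7 = 5] peel the +7: subtract 7 from each side, so sub: x = -2.

Answer: x ∈ {-2}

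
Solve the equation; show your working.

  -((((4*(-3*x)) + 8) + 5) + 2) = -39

Step 1. [-((((4*(-3*x)) + 8) + 5) + 2) = -39] leading − — multiply by −1. So neg: (((4*(-3*x)) + 8) + 5) + 2 = 39.
Step 2. [(((4*(-3*x)) + 8) + 5) + 2 = 39] 2 comes off first (subtract 2). So sub: ((4*(-3*x)) + 8) + 5 = 37.
Step 3. [((4*(-3*x)) + 8) + 5 = 37] the outer +5 inverts by subtracting 5 ⇒ sub: (4*(-3*x)) + 8 = 32.
Step 4. [(4*(-3*x)) + 8 = 32] subtract 8: x sits inside (… + 8). So sub: 4*(-3*x) = 24.
Step 5. [4*(-3*x) = 24] leading coefficient 4: divide by 4, so div: -3*x = 6.
Step 6. [-3*x = 6] divide by the outer -3, so div: x = -2.

Answer: x ∈ {-2}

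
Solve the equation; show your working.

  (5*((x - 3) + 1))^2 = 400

Step 1. [(5*((x - 3) + 1))^2 = 400] 400 ≥ 0, LHS is (·)² — take ±√ ⇒ sqrt: 5*((x - 3) + 1) = 20 or -20.
Step 2. [5*((x - 3) + 1) = 20 or -20] leading coefficient 5: divide by 5 ⇒ div: (x - 3) + 1 = 4 or -4.
Step 3. [(x - 3) + 1 = 4 or -4] +1 is outermost — subtract 1 both sides. So sub: x - 3 = 3 or -5.
Step 4. [x - 3 = 3 or -5] add 3: x sits inside (… - 3) ⇒ sub: x = 6 or -2.

Answer: x ∈ {-2, 6}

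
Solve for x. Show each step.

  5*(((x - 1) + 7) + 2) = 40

Step 1. [5*(((x - 1) + 7) + 2) = 40] 5·(inner) — divide through by 5 ⇒ div: ((x - 1) + 7) + 2 = 8.
Step 2. [((x - 1) + 7) + 2 = 8] subtract 2: x sits inside (… + 2) ⇒ sub: (x - 1) + 7 = 6.
Step 3. [(x - 1) + 7 = 6] +7 is outermost — subtract 7 both sides ⇒ sub: x - 1 = -1.
Step 4. [x - 1 = -1] the outer -1 inverts by adding 1 ⇒ sub: x = 0.

Answer: x ∈ {0}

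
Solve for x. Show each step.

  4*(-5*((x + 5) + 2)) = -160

Step 1. [4*(-5*((x + 5) + 2)) = -160] LHS = 4·(…); ÷4 both sides. So div: -5*((x + 5) + 2) = -40.
Step 2. [-5*((x + 5) + 2) = -40] LHS = -5·(…); ÷-5 both sides, so div: (x + 5) + 2 = 8.
Step 3. [(x + 5) + 2 = 8] +2 is outermost — subtract 2 both sides ⇒ sub: x + 5 = 6.
Step 4. [x + 5 = 6] the outer +5 inverts by subtracting 5, so sub: x = 1.

Answer: x ∈ {1}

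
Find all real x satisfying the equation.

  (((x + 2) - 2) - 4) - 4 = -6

Step 1. [(((x + 2) - 2) - 4) - 4 = -6] peel the -4: add 4 from each side ⇒ sub: ((x + 2) - 2) - 4 = -2.
Step 2. [((x + 2) - 2) - 4 = -2] peel the -4: add 4 from each side, so sub: (x + 2) - 2 = 2.
Step 3. [(x + 2) - 2 = 2] the outer -2 inverts by adding 2 ⇒ sub: x + 2 = 4.
Step 4. [x + 2 = 4] +2 is outermost — subtract 2 both sides, so sub: x = 2.

Answer: x ∈ {2}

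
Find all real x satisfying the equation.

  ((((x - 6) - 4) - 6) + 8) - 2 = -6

Step 1. [((((x - 6) - 4) - 6) + 8) - 2 = -6] the outer -2 inverts by adding 2, so sub: (((x - 6) - 4) - 6) + 8 = -4.
Step 2. [(((x - 6) - 4) - 6) + 8 = -4] subtract 8: x sits inside (… + 8). So sub: ((x - 6) - 4) - 6 = -12.
Step 3. [((x - 6) - 4) - 6 = -12] the outer -6 inverts by adding 6, so sub: (x - 6) - 4 = -6.
Step 4. [(x - 6) - 4 = -6] the outer -4 inverts by adding 4 ⇒ sub: x - 6 = -2.
Step 5. [x - 6 = -2] the outer -6 inverts by adding 6. So sub: x = 4.

Answer: x ∈ {4}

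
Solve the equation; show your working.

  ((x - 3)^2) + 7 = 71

Step 1. [((x - 3)^2) + 7 = 71] peel the +7: subtract 7 from each side ⇒ sub: (x - 3)^2 = 64.
Step 2. [(x - 3)^2 = 64] LHS squared, RHS 64 ≥ 0: apply √ (±) ⇒ sqrt: x - 3 = 8 or -8.
Step 3. [x - 3 = 8 or -8] peel the -3: add 3 from each side ⇒ sub: x = 11 or -5.

Answer: x ∈ {-5, 11}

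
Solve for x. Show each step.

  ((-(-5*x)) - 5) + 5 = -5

Step 1. [((-(-5*x)) - 5) + 5 = -5] 5 comes off first (subtract 5), so sub: (-(-5*x)) - 5 = -10.
Step 2. [(-(-5*x)) - 5 = -10] -5 is outermost — add 5 both sides. So sub: -(-5*x) = -5.
Step 3. [-(-5*x) = -5] leading − — multiply by −1, so neg: -5*x = 5.
Step 4. [-5*x = 5] -5·(inner) — divide through by -5. So div: x = -1.

Answer: x ∈ {-1}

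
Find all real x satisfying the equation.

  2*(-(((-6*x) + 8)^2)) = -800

Step 1. [2*(-(((-6*x) + 8)^2)) = -800] leading coefficient 2: divide by 2, so div: -(((-6*x) + 8)^2) = -400.
Step 2. [-(((-6*x) + 8)^2) = -400] flip signs both sides ⇒ neg: ((-6*x) + 8)^2 = 400.
Step 3. [((-6*x) + 8)^2 = 400] LHS squared, RHS 400 ≥ 0: apply √ (±). So sqrt: (-6*x) + 8 = 20 or -20.
Step 4. [(-6*x) + 8 = 20 or -20] subtract 8: x sits inside (… + 8), so sub: -6*x = 12 or -28.
Step 5. [-6*x = 12 or -28] -6·(inner) — divide through by -6. So div: x = -2 or 14/3.

Answer: x ∈ {-2, 14/3}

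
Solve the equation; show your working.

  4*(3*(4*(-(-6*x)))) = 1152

Step 1. [4*(3*(4*(-(-6*x)))) = 1152] leading coefficient 4: divide by 4. So div: 3*(4*(-(-6*x))) = 288.
Step 2. [3*(4*(-(-6*x))) = 288] divide by the outer 3 ⇒ div: 4*(-(-6*x)) = 96.
Step 3. [4*(-(-6*x)) = 96] 4 out front; divide by 4, so div: -(-6*x) = 24.
Step 4. [-(-6*x) = 24] leading − — multiply by −1, so neg: -6*x = -24.
Step 5. [-6*x = -24] -6 out front; divide by -6. So div: x = 4.

Answer: x ∈ {4}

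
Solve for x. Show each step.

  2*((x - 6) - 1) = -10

Step 1. [2*((x - 6) - 1) = -10] 2·(inner) — divide through by 2, so div: (x - 6) - 1 = -5.
Step 2. [(x - 6) - 1 = -5] peel the -1: add 1 from each side, so sub: x - 6 = -4.
Step 3. [x - 6 = -4] add 6: x sits inside (… - 6). So sub: x = 2.

Answer: x ∈ {2}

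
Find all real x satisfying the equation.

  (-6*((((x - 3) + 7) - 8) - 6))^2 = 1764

Step 1. [(-6*((((x - 3) + 7) - 8) - 6))^2 = 1764] 1764 ≥ 0, LHS is (·)² — take ±√ ⇒ sqrt: -6*((((x - 3) + 7) - 8) - 6) = 42 or -42.
Step 2. [-6*((((x - 3) + 7) - 8) - 6) = 42 or -42] divide by the outer -6 ⇒ div: (((x - 3) + 7) - 8) - 6 = -7 or 7.
Step 3. [(((x - 3) + 7) - 8) - 6 = -7 or 7] 6 comes off first (add 6). So sub: ((x - 3) + 7) - 8 = -1 or 13.
Step 4. [((x - 3) + 7) - 8 = -1 or 13] -8 is outermost — add 8 both sides, so sub: (x - 3) + 7 = 7 or 21.
Step 5. [(x - 3) + 7 = 7 or 21] +7 is outermost — subtract 7 both sides. So sub: x - 3 = 0 or 14.
Step 6. [x - 3 = 0 or 14] 3 comes off first (add 3), so sub: x = 3 or 17.

Answer: x ∈ {3, 17}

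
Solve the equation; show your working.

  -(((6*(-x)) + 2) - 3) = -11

Step 1. [-(((6*(-x)) + 2) - 3) = -11] leading − — multiply by −1, so neg: ((6*(-x)) + 2) - 3 = 11.
Step 2. [((6*(-x)) + 2) - 3 = 11] add 3: x sits inside (… - 3) ⇒ sub: (6*(-x)) + 2 = 14.
Step 3. [(6*(-x)) + 2 = 14] the outer +2 inverts by subtracting 2. So sub: 6*(-x) = 12.
Step 4. [6*(-x) = 12] divide by the outer 6, so div: -x = 2.
Step 5. [-x = 2] LHS negated; negate both sides. So neg: x = -2.

Answer: x ∈ {-2}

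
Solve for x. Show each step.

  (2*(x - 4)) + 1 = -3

Step 1. [(2*(x - 4)) + 1 = -3] +1 is outermost — subtract 1 both sides ⇒ sub: 2*(x - 4) = -4.
Step 2. [2*(x - 4) = -4] divide by the outer 2. So div: x - 4 = -2.
Step 3. [x - 4 = -2] peel the -4: add 4 from each side, so sub: x = 2.

Answer: x ∈ {2}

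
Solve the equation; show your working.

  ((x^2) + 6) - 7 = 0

Step 1. [((x^2) + 6) - 7 = 0] 7 comes off first (add 7), so sub: (x^2) + 6 = 7.
Step 2. [(x^2) + 6 = 7] +6 is outermost — subtract 6 both sides. So sub: x^2 = 1.
Step 3. [x^2 = 1] √ both sides: 1 ≥ 0 gives two branches ⇒ sqrt: x = 1 or -1.

Answer: x ∈ {-1, 1}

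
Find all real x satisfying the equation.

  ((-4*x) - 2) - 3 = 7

Step 1. [((-4*x) - 2) - 3 = 7] -3 is outermost — add 3 both sides. So sub: (-4*x) - 2 = 10.
Step 2. [(-4*x) - 2 = 10] 2 comes off first (add 2). So sub: -4*x = 12.
Step 3. [-4*x = 12] -4 out front; divide by -4, so div: x = -3.

Answer: x ∈ {-3}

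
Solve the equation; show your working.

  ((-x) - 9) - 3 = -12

Step 1. [((-x) - 9) - 3 = -12] peel the -3: add 3 from each side ⇒ sub: (-x) - 9 = -9.
Step 2. [(-x) - 9 = -9] add 9: x sits inside (… - 9). So sub: -x = 0.
Step 3. [-x = 0] leading − — multiply by −1. So neg: x = 0.

Answer: x ∈ {0}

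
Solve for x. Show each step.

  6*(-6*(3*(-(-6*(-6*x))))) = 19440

Step 1. [6*(-6*(3*(-(-6*(-6*x))))) = 19440] leading coefficient 6: divide by 6. So div: -6*(3*(-(-6*(-6*x)))) = 3240.
Step 2. [-6*(3*(-(-6*(-6*x)))) = 3240] leading coefficient -6: divide by -6 ⇒ div: 3*(-(-6*(-6*x))) = -540.
Step 3. [3*(-(-6*(-6*x))) = -540] LHS = 3·(…); ÷3 both sides ⇒ div: -(-6*(-6*x)) = -180.
Step 4. [-(-6*(-6*x)) = -180] flip signs both sides, so neg: -6*(-6*x) = 180.
Step 5. [-6*(-6*x) = 180] -6·(inner) — divide through by -6, so div: -6*x = -30.
Step 6. [-6*x = -30] leading coefficient -6: divide by -6 ⇒ div: x = 5.

Answer: x ∈ {5}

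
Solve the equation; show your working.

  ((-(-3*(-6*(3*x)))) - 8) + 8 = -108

Step 1. [((-(-3*(-6*(3*x)))) - 8) + 8 = -108] the outer +8 inverts by subtracting 8. So sub: (-(-3*(-6*(3*x)))) - 8 = -116.
Step 2. [(-(-3*(-6*(3*x)))) - 8 = -116] peel the -8: add 8 from each side. So sub: -(-3*(-6*(3*x))) = -108.
Step 3. [-(-3*(-6*(3*x))) = -108] flip signs both sides, so neg: -3*(-6*(3*x)) = 108.
Step 4. [-3*(-6*(3*x)) = 108] -3 out front; divide by -3. So div: -6*(3*x) = -36.
Step 5. [-6*(3*x) = -36] leading coefficient -6: divide by -6 ⇒ div: 3*x = 6.
Step 6. [3*x = 6] 3 out front; divide by 3, so div: x = 2.

Answer: x ∈ {2}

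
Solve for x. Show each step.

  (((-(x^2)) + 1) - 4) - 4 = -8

Step 1. [(((-(x^2)) + 1) - 4) - 4 = -8] the outer -4 inverts by adding 4, so sub: ((-(x^2)) + 1) - 4 = -4.
Step 2. [((-(x^2)) + 1) - 4 = -4] the outer -4 inverts by adding 4, so sub: (-(x^2)) + 1 = 0.
Step 3. [(-(x^2)) + 1 = 0] the outer +1 inverts by subtracting 1. So sub: -(x^2) = -1.
Step 4. [-(x^2) = -1] leading − — multiply by −1. So neg: x^2 = 1.
Step 5. [x^2 = 1] √ both sides: 1 ≥ 0 gives two branches ⇒ sqrt: x = 1 or -1.

Answer: x ∈ {-1, 1}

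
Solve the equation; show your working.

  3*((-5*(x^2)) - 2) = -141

Step 1. [3*((-5*(x^2)) - 2) = -141] leading coefficient 3: divide by 3 ⇒ div: (-5*(x^2)) - 2 = -47.
Step 2. [(-5*(x^2)) - 2 = -47] the outer -2 inverts by adding 2 ⇒ sub: -5*(x^2) = -45.
Step 3. [-5*(x^2) = -45] leading coefficient -5: divide by -5. So div: x^2 = 9.
Step 4. [x^2 = 9] LHS squared, RHS 9 ≥ 0: apply √ (±), so sqrt: x = 3 or -3.

Answer: x ∈ {-3, 3}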